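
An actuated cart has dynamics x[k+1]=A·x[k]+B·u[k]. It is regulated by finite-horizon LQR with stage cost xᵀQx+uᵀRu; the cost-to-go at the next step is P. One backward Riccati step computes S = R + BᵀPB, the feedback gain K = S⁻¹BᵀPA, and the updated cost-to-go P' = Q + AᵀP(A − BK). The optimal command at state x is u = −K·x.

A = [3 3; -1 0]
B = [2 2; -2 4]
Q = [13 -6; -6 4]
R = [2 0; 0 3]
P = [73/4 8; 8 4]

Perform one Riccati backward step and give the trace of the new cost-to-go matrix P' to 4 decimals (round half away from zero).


BᵀP = [20.5000 8.0000; 68.5000 32.0000]
S = R + BᵀPB = [2 0; 0 3] + [25.0000 73.0000; 73.0000 265.0000] = [27.0000 73.0000; 73.0000 268.0000]
BᵀPA = [53.5000 61.5000; 173.5000 205.5000]
K = S⁻¹·BᵀPA = [0.8770 0.7764; 0.4085 0.5553]
A−BK = [0.4289 0.3367; -0.8799 -0.6686]
AᵀP(A−BK) = [2.4549 2.3668; 2.3668 2.3857]
P' = Q + AᵀP(A−BK) = [15.4549 -3.6332; -3.6332 6.3857]
tr(P') = 21.8406

21.8406


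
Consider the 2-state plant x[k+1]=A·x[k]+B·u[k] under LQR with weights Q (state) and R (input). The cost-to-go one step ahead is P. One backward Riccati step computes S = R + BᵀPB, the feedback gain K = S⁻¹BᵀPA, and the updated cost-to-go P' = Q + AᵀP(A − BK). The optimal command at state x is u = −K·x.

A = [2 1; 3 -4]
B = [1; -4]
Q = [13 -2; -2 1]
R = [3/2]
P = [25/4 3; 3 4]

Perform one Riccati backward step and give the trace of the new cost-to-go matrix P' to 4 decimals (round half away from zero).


59.0445

BᵀP = [-5.7500 -13.0000]
S = R + BᵀPB = [3/2] + [46.2500] = [47.7500]
BᵀPA = [-50.5000 46.2500]
K = S⁻¹·BᵀPA = [-1.0576 0.9686]
A−BK = [3.0576 0.0314; -1.2304 -0.1257]
AᵀP(A−BK) = [43.5916 -1.5864; -1.5864 1.4529]
P' = Q + AᵀP(A−BK) = [56.5916 -3.5864; -3.5864 2.4529]
tr(P') = 59.0445


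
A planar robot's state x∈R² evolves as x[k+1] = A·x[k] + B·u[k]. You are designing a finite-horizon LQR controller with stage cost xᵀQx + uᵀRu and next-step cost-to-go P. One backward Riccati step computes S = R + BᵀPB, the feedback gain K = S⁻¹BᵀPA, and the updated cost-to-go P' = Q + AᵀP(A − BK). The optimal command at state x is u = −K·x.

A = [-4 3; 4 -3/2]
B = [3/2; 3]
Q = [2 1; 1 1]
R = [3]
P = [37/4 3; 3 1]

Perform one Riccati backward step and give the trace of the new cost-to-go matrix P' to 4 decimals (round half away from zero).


11.2281

BᵀP = [22.8750 7.5000]
S = R + BᵀPB = [3] + [56.8125] = [59.8125]
BᵀPA = [-61.5000 57.3750]
K = S⁻¹·BᵀPA = [-1.0282 0.9592]
A−BK = [-2.4577 1.5611; 7.0846 -4.3777]
AᵀP(A−BK) = [4.7649 -4.0063; -4.0063 3.4632]
P' = Q + AᵀP(A−BK) = [6.7649 -3.0063; -3.0063 4.4632]
tr(P') = 11.2281


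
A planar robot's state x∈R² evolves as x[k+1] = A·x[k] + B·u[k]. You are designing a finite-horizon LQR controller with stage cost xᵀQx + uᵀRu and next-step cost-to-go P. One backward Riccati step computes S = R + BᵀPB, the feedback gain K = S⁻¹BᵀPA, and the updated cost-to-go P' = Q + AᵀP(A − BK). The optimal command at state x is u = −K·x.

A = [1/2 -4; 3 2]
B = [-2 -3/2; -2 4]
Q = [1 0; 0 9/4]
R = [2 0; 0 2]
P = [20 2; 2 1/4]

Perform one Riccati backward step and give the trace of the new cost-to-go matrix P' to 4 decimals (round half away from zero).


BᵀP = [-44.0000 -4.5000; -22.0000 -2.0000]
S = R + BᵀPB = [2 0; 0 2] + [97.0000 48.0000; 48.0000 25.0000] = [99.0000 48.0000; 48.0000 27.0000]
BᵀPA = [-35.5000 167.0000; -17.0000 84.0000]
K = S⁻¹·BᵀPA = [-0.3862 1.2927; 0.0569 0.8130]
A−BK = [-0.1870 -0.1951; 2.0000 1.3333]
AᵀP(A−BK) = [0.5081 -0.7886; -0.7886 4.8293]
P' = Q + AᵀP(A−BK) = [1.5081 -0.7886; -0.7886 7.0793]
tr(P') = 8.5874

8.5874


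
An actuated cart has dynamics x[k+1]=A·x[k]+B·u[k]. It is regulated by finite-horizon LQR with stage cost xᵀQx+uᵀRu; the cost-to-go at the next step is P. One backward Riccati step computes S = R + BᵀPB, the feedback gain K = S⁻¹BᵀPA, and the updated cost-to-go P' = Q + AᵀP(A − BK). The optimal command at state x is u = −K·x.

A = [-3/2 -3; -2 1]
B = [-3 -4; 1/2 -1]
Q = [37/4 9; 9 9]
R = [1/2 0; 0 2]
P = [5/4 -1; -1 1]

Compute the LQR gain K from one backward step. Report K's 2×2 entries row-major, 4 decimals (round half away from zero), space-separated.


BᵀP = [-4.2500 3.5000; -4.0000 3.0000]
S = R + BᵀPB = [1/2 0; 0 2] + [14.5000 13.5000; 13.5000 13.0000] = [15.0000 13.5000; 13.5000 15.0000]
BᵀPA = [-0.6250 16.2500; 0.0000 15.0000]
K = S⁻¹·BᵀPA = [-0.2193 0.9649; 0.1974 0.1316]
A−BK = [-1.3684 0.4211; -1.6930 0.6491]
AᵀP(A−BK) = [0.6754 -0.2719; -0.2719 0.5965]
P' = Q + AᵀP(A−BK) = [9.9254 8.7281; 8.7281 9.5965]
tr(P') = 19.5219

-0.2193 0.9649 0.1974 0.1316


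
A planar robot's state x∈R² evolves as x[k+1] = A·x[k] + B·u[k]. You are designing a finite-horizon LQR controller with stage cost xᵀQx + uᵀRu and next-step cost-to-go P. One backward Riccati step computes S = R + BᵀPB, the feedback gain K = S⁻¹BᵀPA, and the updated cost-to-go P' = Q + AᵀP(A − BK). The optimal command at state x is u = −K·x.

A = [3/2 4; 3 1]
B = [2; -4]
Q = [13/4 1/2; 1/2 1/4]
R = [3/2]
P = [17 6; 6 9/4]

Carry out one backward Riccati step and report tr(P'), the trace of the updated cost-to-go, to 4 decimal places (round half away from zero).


182.9868

BᵀP = [10.0000 3.0000]
S = R + BᵀPB = [3/2] + [8.0000] = [9.5000]
BᵀPA = [24.0000 43.0000]
K = S⁻¹·BᵀPA = [2.5263 4.5263]
A−BK = [-3.5526 -5.0526; 13.1053 19.1053]
AᵀP(A−BK) = [51.8684 81.1184; 81.1184 127.6184]
P' = Q + AᵀP(A−BK) = [55.1184 81.6184; 81.6184 127.8684]
tr(P') = 182.9868


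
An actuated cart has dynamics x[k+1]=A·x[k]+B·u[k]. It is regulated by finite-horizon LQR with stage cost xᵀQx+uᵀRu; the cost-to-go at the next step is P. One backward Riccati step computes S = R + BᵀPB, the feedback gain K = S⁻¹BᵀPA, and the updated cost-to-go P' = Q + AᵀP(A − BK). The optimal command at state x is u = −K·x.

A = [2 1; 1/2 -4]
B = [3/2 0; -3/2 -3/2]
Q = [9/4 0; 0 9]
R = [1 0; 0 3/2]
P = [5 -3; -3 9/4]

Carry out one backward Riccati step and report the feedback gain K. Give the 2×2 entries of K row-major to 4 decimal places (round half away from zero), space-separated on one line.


BᵀP = [12.0000 -7.8750; 4.5000 -3.3750]
S = R + BᵀPB = [1 0; 0 3/2] + [29.8125 11.8125; 11.8125 5.0625] = [30.8125 11.8125; 11.8125 6.5625]
BᵀPA = [20.0625 43.5000; 7.3125 18.0000]
K = S⁻¹·BᵀPA = [0.7225 1.1623; -0.1862 0.6507]
A−BK = [0.9162 -0.7435; 1.3044 -1.2805]
AᵀP(A−BK) = [1.4289 -0.0770; -0.0770 2.7270]
P' = Q + AᵀP(A−BK) = [3.6789 -0.0770; -0.0770 11.7270]
tr(P') = 15.4059

0.7225 1.1623 -0.1862 0.6507


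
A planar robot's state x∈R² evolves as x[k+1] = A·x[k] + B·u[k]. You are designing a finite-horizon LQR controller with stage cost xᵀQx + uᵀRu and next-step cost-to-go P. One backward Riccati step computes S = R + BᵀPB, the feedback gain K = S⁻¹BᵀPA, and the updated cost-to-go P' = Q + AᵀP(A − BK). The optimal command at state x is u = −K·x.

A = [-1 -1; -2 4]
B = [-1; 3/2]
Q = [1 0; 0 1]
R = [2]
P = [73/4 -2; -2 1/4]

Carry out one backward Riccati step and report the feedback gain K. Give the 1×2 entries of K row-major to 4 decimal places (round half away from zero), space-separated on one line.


BᵀP = [-21.2500 2.3750]
S = R + BᵀPB = [2] + [24.8125] = [26.8125]
BᵀPA = [16.5000 30.7500]
K = S⁻¹·BᵀPA = [0.6154 1.1469]
A−BK = [-0.3846 0.1469; -2.9231 2.2797]
AᵀP(A−BK) = [1.0962 1.3269; 1.3269 2.9843]
P' = Q + AᵀP(A−BK) = [2.0962 1.3269; 1.3269 3.9843]
tr(P') = 6.0804

0.6154 1.1469


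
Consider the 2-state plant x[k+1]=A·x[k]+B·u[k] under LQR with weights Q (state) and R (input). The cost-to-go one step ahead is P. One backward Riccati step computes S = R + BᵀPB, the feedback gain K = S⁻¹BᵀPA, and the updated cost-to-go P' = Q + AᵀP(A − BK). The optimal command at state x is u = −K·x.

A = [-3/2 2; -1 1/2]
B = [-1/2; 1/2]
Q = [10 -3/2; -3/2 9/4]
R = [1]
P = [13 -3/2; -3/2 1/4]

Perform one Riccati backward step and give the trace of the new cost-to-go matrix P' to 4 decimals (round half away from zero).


BᵀP = [-7.2500 0.8750]
S = R + BᵀPB = [1] + [4.0625] = [5.0625]
BᵀPA = [10.0000 -14.0625]
K = S⁻¹·BᵀPA = [1.9753 -2.7778]
A−BK = [-0.5123 0.6111; -1.9877 1.8889]
AᵀP(A−BK) = [5.2469 -7.2222; -7.2222 10.0000]
P' = Q + AᵀP(A−BK) = [15.2469 -8.7222; -8.7222 12.2500]
tr(P') = 27.4969

27.4969


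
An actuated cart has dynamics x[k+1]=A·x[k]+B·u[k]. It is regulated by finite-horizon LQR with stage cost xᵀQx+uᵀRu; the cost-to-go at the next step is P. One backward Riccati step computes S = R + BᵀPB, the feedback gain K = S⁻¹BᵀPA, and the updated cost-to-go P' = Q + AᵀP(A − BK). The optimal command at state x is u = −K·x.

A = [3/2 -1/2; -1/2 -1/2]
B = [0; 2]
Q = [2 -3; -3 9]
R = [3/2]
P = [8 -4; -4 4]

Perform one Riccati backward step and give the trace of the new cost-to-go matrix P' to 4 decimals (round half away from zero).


22.3714

BᵀP = [-8.0000 8.0000]
S = R + BᵀPB = [3/2] + [16.0000] = [17.5000]
BᵀPA = [-16.0000 0.0000]
K = S⁻¹·BᵀPA = [-0.9143 0.0000]
A−BK = [1.5000 -0.5000; 1.3286 -0.5000]
AᵀP(A−BK) = [10.3714 -3.0000; -3.0000 1.0000]
P' = Q + AᵀP(A−BK) = [12.3714 -6.0000; -6.0000 10.0000]
tr(P') = 22.3714


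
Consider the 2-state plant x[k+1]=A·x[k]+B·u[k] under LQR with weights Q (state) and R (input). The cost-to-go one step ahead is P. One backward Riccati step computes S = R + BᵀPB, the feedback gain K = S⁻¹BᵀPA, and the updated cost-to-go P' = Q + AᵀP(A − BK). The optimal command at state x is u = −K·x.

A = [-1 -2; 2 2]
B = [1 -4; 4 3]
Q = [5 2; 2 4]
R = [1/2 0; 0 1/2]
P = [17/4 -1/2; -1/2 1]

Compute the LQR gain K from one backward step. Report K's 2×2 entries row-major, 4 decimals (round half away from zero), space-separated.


0.2554 0.1024 0.3142 0.5234

BᵀP = [2.2500 3.5000; -18.5000 5.0000]
S = R + BᵀPB = [1/2 0; 0 1/2] + [16.2500 1.5000; 1.5000 89.0000] = [16.7500 1.5000; 1.5000 89.5000]
BᵀPA = [4.7500 2.5000; 28.5000 47.0000]
K = S⁻¹·BᵀPA = [0.2554 0.1024; 0.3142 0.5234]
A−BK = [0.0012 -0.0087; 0.0357 0.0202]
AᵀP(A−BK) = [0.0832 0.0961; 0.0961 0.1431]
P' = Q + AᵀP(A−BK) = [5.0832 2.0961; 2.0961 4.1431]
tr(P') = 9.2263


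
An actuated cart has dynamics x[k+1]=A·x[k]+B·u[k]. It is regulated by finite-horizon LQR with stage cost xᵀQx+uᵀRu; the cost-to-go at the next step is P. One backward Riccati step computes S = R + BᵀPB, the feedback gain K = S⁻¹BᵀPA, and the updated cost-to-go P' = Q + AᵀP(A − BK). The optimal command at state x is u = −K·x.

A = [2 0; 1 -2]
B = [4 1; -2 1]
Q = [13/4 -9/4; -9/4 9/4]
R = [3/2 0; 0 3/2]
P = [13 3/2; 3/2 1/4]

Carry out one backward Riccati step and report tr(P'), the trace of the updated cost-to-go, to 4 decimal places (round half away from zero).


6.4785

BᵀP = [49.0000 5.5000; 14.5000 1.7500]
S = R + BᵀPB = [3/2 0; 0 3/2] + [185.0000 54.5000; 54.5000 16.2500] = [186.5000 54.5000; 54.5000 17.7500]
BᵀPA = [103.5000 -11.0000; 30.7500 -3.5000]
K = S⁻¹·BᵀPA = [0.4741 -0.0132; 0.2767 -0.1566]
A−BK = [-0.1731 0.2095; 1.6714 -1.8699]
AᵀP(A−BK) = [0.6720 -0.3164; -0.3164 0.3065]
P' = Q + AᵀP(A−BK) = [3.9220 -2.5664; -2.5664 2.5565]
tr(P') = 6.4785


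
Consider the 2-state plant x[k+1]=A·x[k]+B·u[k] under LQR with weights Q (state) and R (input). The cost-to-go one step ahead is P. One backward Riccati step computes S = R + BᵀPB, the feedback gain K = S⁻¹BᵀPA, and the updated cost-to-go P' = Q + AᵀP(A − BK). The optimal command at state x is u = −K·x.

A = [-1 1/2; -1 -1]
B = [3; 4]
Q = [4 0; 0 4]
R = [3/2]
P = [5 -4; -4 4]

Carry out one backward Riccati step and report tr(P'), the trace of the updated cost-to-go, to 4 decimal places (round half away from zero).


BᵀP = [-1.0000 4.0000]
S = R + BᵀPB = [3/2] + [13.0000] = [14.5000]
BᵀPA = [-3.0000 -4.5000]
K = S⁻¹·BᵀPA = [-0.2069 -0.3103]
A−BK = [-0.3793 1.4310; -0.1724 0.2414]
AᵀP(A−BK) = [0.3793 -1.4310; -1.4310 7.8534]
P' = Q + AᵀP(A−BK) = [4.3793 -1.4310; -1.4310 11.8534]
tr(P') = 16.2328

16.2328


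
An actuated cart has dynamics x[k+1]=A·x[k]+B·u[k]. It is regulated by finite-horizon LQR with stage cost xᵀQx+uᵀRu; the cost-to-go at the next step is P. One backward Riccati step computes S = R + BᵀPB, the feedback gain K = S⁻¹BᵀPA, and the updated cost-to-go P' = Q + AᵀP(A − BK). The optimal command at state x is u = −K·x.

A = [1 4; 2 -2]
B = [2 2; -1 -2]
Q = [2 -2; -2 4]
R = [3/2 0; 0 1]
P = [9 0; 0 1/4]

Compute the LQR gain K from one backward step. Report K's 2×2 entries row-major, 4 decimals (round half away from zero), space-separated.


0.4352 0.8851 0.0293 1.0709

BᵀP = [18.0000 -0.2500; 18.0000 -0.5000]
S = R + BᵀPB = [3/2 0; 0 1] + [36.2500 36.5000; 36.5000 37.0000] = [37.7500 36.5000; 36.5000 38.0000]
BᵀPA = [17.5000 72.5000; 17.0000 73.0000]
K = S⁻¹·BᵀPA = [0.4352 0.8851; 0.0293 1.0709]
A−BK = [0.0709 0.0880; 2.4939 1.0269]
AᵀP(A−BK) = [1.8851 1.3056; 1.3056 2.6553]
P' = Q + AᵀP(A−BK) = [3.8851 -0.6944; -0.6944 6.6553]
tr(P') = 10.5403


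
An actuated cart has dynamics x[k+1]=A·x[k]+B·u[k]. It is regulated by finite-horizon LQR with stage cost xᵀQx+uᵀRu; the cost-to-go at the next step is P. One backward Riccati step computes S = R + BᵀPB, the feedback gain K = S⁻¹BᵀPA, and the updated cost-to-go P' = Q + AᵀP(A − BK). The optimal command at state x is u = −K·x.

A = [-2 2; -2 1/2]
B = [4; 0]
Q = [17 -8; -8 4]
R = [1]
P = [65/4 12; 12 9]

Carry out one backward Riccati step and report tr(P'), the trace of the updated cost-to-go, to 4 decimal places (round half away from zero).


22.6906

BᵀP = [65.0000 48.0000]
S = R + BᵀPB = [1] + [260.0000] = [261.0000]
BᵀPA = [-226.0000 154.0000]
K = S⁻¹·BᵀPA = [-0.8659 0.5900]
A−BK = [1.4636 -0.3602; -2.0000 0.5000]
AᵀP(A−BK) = [1.3065 -0.6513; -0.6513 0.3841]
P' = Q + AᵀP(A−BK) = [18.3065 -8.6513; -8.6513 4.3841]
tr(P') = 22.6906


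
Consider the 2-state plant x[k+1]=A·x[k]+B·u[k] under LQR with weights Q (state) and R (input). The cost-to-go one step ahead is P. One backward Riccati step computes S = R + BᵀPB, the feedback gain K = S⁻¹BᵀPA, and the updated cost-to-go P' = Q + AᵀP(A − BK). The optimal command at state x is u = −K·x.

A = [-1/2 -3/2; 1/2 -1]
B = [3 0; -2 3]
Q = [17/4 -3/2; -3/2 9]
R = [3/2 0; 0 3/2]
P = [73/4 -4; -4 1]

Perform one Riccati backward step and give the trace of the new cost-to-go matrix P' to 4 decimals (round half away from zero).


13.7884

BᵀP = [62.7500 -14.0000; -12.0000 3.0000]
S = R + BᵀPB = [3/2 0; 0 3/2] + [216.2500 -42.0000; -42.0000 9.0000] = [217.7500 -42.0000; -42.0000 10.5000]
BᵀPA = [-38.3750 -80.1250; 7.5000 15.0000]
K = S⁻¹·BᵀPA = [-0.1683 -0.4045; 0.0409 -0.1895]
A−BK = [0.0050 -0.2864; 0.0406 -1.2405]
AᵀP(A−BK) = [0.0455 0.0853; 0.0853 0.4929]
P' = Q + AᵀP(A−BK) = [4.2955 -1.4147; -1.4147 9.4929]
tr(P') = 13.7884


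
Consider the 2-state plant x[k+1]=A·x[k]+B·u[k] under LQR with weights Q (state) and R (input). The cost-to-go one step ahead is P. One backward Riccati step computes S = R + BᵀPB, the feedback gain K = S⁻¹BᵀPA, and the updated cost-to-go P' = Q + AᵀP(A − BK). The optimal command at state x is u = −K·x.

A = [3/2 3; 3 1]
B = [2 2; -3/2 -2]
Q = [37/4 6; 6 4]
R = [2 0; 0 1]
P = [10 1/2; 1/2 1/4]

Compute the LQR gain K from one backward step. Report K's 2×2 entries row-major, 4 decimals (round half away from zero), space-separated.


0.4404 0.6595 0.3578 0.8667

BᵀP = [19.2500 0.6250; 19.0000 0.5000]
S = R + BᵀPB = [2 0; 0 1] + [37.5625 37.2500; 37.2500 37.0000] = [39.5625 37.2500; 37.2500 38.0000]
BᵀPA = [30.7500 58.3750; 30.0000 57.5000]
K = S⁻¹·BᵀPA = [0.4404 0.6595; 0.3578 0.8667]
A−BK = [-0.0963 -0.0523; 4.3761 3.7226]
AᵀP(A−BK) = [4.9748 4.7202; 4.7202 4.9180]
P' = Q + AᵀP(A−BK) = [14.2248 10.7202; 10.7202 8.9180]
tr(P') = 23.1427


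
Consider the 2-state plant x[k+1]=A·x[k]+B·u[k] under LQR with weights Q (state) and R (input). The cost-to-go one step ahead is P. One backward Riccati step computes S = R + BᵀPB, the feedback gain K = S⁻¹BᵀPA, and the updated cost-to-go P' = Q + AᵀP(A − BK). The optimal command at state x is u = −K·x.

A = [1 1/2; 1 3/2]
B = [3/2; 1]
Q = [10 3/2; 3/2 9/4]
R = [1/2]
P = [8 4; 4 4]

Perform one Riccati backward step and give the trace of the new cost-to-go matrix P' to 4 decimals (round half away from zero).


BᵀP = [16.0000 10.0000]
S = R + BᵀPB = [1/2] + [34.0000] = [34.5000]
BᵀPA = [26.0000 23.0000]
K = S⁻¹·BᵀPA = [0.7536 0.6667]
A−BK = [-0.1304 -0.5000; 0.2464 0.8333]
AᵀP(A−BK) = [0.4058 0.6667; 0.6667 1.6667]
P' = Q + AᵀP(A−BK) = [10.4058 2.1667; 2.1667 3.9167]
tr(P') = 14.3225

14.3225


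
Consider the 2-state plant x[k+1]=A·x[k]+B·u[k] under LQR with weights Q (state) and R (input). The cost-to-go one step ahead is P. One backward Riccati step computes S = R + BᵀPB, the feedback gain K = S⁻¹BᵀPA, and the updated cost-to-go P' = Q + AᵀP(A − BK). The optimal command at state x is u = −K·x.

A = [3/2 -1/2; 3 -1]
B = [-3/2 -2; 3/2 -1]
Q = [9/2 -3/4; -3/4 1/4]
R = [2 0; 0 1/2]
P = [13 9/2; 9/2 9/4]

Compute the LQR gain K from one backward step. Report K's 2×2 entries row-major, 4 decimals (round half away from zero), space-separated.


0.5007 -0.1669 -1.2915 0.4305

BᵀP = [-12.7500 -3.3750; -30.5000 -11.2500]
S = R + BᵀPB = [2 0; 0 1/2] + [14.0625 28.8750; 28.8750 72.2500] = [16.0625 28.8750; 28.8750 72.7500]
BᵀPA = [-29.2500 9.7500; -79.5000 26.5000]
K = S⁻¹·BᵀPA = [0.5007 -0.1669; -1.2915 0.4305]
A−BK = [-0.3320 0.1107; 0.9574 -0.3191]
AᵀP(A−BK) = [1.9700 -0.6567; -0.6567 0.2189]
P' = Q + AᵀP(A−BK) = [6.4700 -1.4067; -1.4067 0.4689]
tr(P') = 6.9389


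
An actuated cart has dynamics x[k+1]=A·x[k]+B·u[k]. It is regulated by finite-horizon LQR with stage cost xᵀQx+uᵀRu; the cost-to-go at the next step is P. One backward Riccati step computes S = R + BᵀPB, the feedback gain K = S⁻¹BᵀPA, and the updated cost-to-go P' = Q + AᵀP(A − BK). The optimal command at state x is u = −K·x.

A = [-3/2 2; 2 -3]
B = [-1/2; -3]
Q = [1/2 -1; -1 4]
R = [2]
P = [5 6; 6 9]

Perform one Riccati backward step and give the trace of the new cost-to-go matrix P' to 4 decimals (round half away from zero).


BᵀP = [-20.5000 -30.0000]
S = R + BᵀPB = [2] + [100.2500] = [102.2500]
BᵀPA = [-29.2500 49.0000]
K = S⁻¹·BᵀPA = [-0.2861 0.4792]
A−BK = [-1.6430 2.2396; 1.1418 -1.5623]
AᵀP(A−BK) = [2.8826 -3.9829; -3.9829 5.5183]
P' = Q + AᵀP(A−BK) = [3.3826 -4.9829; -4.9829 9.5183]
tr(P') = 12.9010

12.9010


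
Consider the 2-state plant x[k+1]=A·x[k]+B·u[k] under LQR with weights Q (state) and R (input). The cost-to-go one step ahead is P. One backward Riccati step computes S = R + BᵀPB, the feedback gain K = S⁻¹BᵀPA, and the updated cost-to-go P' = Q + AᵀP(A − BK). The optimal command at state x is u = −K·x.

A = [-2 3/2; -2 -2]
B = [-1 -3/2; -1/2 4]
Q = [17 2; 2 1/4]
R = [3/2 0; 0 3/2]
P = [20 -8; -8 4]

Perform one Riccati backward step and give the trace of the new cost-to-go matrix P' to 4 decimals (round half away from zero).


BᵀP = [-16.0000 6.0000; -62.0000 28.0000]
S = R + BᵀPB = [3/2 0; 0 3/2] + [13.0000 48.0000; 48.0000 205.0000] = [14.5000 48.0000; 48.0000 206.5000]
BᵀPA = [20.0000 -36.0000; 68.0000 -149.0000]
K = S⁻¹·BᵀPA = [1.2546 -0.4085; 0.0377 -0.6266]
A−BK = [-0.6889 0.1516; -1.5234 0.3021]
AᵀP(A−BK) = [4.3463 -1.2213; -1.2213 0.9312]
P' = Q + AᵀP(A−BK) = [21.3463 0.7787; 0.7787 1.1812]
tr(P') = 22.5274

22.5274


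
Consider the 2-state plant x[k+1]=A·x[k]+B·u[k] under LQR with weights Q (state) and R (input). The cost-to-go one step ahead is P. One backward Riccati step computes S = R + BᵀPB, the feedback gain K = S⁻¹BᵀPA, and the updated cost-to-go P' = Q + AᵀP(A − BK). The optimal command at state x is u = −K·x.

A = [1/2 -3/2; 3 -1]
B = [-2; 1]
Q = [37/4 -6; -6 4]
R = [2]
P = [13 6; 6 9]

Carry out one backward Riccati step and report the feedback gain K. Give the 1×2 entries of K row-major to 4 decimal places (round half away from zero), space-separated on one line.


-0.4872 0.8462

BᵀP = [-20.0000 -3.0000]
S = R + BᵀPB = [2] + [37.0000] = [39.0000]
BᵀPA = [-19.0000 33.0000]
K = S⁻¹·BᵀPA = [-0.4872 0.8462]
A−BK = [-0.4744 0.1923; 3.4872 -1.8462]
AᵀP(A−BK) = [92.9936 -50.6731; -50.6731 28.3269]
P' = Q + AᵀP(A−BK) = [102.2436 -56.6731; -56.6731 32.3269]
tr(P') = 134.5705


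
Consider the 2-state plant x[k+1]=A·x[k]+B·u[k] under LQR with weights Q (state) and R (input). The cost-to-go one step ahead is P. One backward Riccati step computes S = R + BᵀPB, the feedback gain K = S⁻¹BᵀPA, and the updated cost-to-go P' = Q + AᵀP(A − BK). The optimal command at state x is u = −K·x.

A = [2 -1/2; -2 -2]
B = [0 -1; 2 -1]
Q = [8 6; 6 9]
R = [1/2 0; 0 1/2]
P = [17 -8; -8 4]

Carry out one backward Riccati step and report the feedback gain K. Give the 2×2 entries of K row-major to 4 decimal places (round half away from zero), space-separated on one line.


-2.0935 -0.5981 -1.6822 0.2336

BᵀP = [-16.0000 8.0000; -9.0000 4.0000]
S = R + BᵀPB = [1/2 0; 0 1/2] + [16.0000 8.0000; 8.0000 5.0000] = [16.5000 8.0000; 8.0000 5.5000]
BᵀPA = [-48.0000 -8.0000; -26.0000 -3.5000]
K = S⁻¹·BᵀPA = [-2.0935 -0.5981; -1.6822 0.2336]
A−BK = [0.3178 -0.2664; 0.5047 -0.5701]
AᵀP(A−BK) = [3.7757 0.3645; 0.3645 0.2827]
P' = Q + AᵀP(A−BK) = [11.7757 6.3645; 6.3645 9.2827]
tr(P') = 21.0584


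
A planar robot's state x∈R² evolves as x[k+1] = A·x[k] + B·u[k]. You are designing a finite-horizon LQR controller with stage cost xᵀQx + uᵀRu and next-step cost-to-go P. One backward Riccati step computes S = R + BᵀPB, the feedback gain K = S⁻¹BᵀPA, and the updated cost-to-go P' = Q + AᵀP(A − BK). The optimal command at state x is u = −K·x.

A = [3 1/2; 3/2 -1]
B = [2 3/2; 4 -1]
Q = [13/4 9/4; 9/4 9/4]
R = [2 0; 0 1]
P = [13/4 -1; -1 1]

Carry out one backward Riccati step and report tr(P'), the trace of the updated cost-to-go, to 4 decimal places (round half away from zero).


BᵀP = [2.5000 2.0000; 5.8750 -2.5000]
S = R + BᵀPB = [2 0; 0 1] + [13.0000 1.7500; 1.7500 11.3125] = [15.0000 1.7500; 1.7500 12.3125]
BᵀPA = [10.5000 -0.7500; 13.8750 5.4375]
K = S⁻¹·BᵀPA = [0.5781 -0.1032; 1.0447 0.4563]
A−BK = [0.2767 0.0220; 0.2323 -0.1308]
AᵀP(A−BK) = [1.9341 0.3778; 0.3778 0.2540]
P' = Q + AᵀP(A−BK) = [5.1841 2.6278; 2.6278 2.5040]
tr(P') = 7.6881

7.6881


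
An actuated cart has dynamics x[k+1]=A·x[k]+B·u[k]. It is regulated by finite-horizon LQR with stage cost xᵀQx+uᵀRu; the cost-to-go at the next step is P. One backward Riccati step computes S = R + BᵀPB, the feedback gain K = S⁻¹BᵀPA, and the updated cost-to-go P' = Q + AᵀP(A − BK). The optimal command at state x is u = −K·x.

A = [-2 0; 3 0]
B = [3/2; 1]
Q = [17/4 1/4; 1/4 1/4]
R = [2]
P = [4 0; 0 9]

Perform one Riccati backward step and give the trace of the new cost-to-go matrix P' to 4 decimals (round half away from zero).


90.2500

BᵀP = [6.0000 9.0000]
S = R + BᵀPB = [2] + [18.0000] = [20.0000]
BᵀPA = [15.0000 0.0000]
K = S⁻¹·BᵀPA = [0.7500 0.0000]
A−BK = [-3.1250 0.0000; 2.2500 0.0000]
AᵀP(A−BK) = [85.7500 0.0000; 0.0000 0.0000]
P' = Q + AᵀP(A−BK) = [90.0000 0.2500; 0.2500 0.2500]
tr(P') = 90.2500


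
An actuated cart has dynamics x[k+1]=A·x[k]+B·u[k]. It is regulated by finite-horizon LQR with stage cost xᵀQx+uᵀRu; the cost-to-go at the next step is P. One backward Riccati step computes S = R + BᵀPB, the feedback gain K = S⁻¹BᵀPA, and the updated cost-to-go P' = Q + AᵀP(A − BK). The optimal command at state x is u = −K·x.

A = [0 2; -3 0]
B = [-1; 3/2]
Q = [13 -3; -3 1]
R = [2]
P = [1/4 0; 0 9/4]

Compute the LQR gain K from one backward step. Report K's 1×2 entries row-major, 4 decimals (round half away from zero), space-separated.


BᵀP = [-0.2500 3.3750]
S = R + BᵀPB = [2] + [5.3125] = [7.3125]
BᵀPA = [-10.1250 -0.5000]
K = S⁻¹·BᵀPA = [-1.3846 -0.0684]
A−BK = [-1.3846 1.9316; -0.9231 0.1026]
AᵀP(A−BK) = [6.2308 -0.6923; -0.6923 0.9658]
P' = Q + AᵀP(A−BK) = [19.2308 -3.6923; -3.6923 1.9658]
tr(P') = 21.1966

-1.3846 -0.0684


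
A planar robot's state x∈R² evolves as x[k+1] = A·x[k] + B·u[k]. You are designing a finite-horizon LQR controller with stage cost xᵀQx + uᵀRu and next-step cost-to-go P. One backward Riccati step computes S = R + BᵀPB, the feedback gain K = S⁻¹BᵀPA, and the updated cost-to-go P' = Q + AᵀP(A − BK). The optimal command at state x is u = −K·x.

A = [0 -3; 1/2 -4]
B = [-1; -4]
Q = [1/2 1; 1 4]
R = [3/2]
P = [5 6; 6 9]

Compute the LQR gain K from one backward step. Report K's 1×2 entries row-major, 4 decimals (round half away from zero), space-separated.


-0.1058 1.2846

BᵀP = [-29.0000 -42.0000]
S = R + BᵀPB = [3/2] + [197.0000] = [198.5000]
BᵀPA = [-21.0000 255.0000]
K = S⁻¹·BᵀPA = [-0.1058 1.2846]
A−BK = [-0.1058 -1.7154; 0.0768 1.1385]
AᵀP(A−BK) = [0.0283 -0.0227; -0.0227 5.4181]
P' = Q + AᵀP(A−BK) = [0.5283 0.9773; 0.9773 9.4181]
tr(P') = 9.9465


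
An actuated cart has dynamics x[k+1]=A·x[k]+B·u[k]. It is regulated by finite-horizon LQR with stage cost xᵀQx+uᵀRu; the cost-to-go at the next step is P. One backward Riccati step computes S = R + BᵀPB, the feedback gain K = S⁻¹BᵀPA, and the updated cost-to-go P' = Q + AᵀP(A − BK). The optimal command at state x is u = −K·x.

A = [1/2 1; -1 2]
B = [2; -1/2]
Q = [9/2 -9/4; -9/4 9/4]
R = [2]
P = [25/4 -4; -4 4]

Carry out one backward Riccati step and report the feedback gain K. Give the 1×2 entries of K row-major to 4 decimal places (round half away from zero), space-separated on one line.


BᵀP = [14.5000 -10.0000]
S = R + BᵀPB = [2] + [34.0000] = [36.0000]
BᵀPA = [17.2500 -5.5000]
K = S⁻¹·BᵀPA = [0.4792 -0.1528]
A−BK = [-0.4583 1.3056; -0.7604 1.9236]
AᵀP(A−BK) = [1.2969 -2.2396; -2.2396 5.4097]
P' = Q + AᵀP(A−BK) = [5.7969 -4.4896; -4.4896 7.6597]
tr(P') = 13.4566

0.4792 -0.1528


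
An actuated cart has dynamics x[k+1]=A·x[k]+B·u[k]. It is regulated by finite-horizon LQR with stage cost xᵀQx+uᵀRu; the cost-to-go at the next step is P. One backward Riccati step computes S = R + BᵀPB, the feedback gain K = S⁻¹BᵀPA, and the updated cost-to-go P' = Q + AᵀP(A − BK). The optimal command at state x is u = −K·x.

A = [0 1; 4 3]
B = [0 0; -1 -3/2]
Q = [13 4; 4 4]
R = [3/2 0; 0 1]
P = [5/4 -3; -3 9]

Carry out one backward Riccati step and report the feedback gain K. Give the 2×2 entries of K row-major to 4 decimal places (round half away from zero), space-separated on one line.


BᵀP = [3.0000 -9.0000; 4.5000 -13.5000]
S = R + BᵀPB = [3/2 0; 0 1] + [9.0000 13.5000; 13.5000 20.2500] = [10.5000 13.5000; 13.5000 21.2500]
BᵀPA = [-36.0000 -24.0000; -54.0000 -36.0000]
K = S⁻¹·BᵀPA = [-0.8807 -0.5872; -1.9817 -1.3211]
A−BK = [0.0000 1.0000; 0.1468 0.4312]
AᵀP(A−BK) = [5.2844 3.5229; 3.5229 2.5986]
P' = Q + AᵀP(A−BK) = [18.2844 7.5229; 7.5229 6.5986]
tr(P') = 24.8830

-0.8807 -0.5872 -1.9817 -1.3211


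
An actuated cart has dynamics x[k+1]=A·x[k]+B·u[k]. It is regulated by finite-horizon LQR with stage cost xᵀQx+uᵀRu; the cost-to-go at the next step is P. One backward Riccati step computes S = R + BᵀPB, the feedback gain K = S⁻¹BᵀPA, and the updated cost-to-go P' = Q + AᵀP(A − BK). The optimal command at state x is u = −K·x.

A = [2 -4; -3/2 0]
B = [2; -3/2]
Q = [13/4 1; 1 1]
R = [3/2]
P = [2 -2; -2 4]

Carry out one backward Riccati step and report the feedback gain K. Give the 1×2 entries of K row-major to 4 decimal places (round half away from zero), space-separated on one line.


0.9508 -0.9180

BᵀP = [7.0000 -10.0000]
S = R + BᵀPB = [3/2] + [29.0000] = [30.5000]
BᵀPA = [29.0000 -28.0000]
K = S⁻¹·BᵀPA = [0.9508 -0.9180]
A−BK = [0.0984 -2.1639; -0.0738 -1.3770]
AᵀP(A−BK) = [1.4262 -1.3770; -1.3770 6.2951]
P' = Q + AᵀP(A−BK) = [4.6762 -0.3770; -0.3770 7.2951]
tr(P') = 11.9713


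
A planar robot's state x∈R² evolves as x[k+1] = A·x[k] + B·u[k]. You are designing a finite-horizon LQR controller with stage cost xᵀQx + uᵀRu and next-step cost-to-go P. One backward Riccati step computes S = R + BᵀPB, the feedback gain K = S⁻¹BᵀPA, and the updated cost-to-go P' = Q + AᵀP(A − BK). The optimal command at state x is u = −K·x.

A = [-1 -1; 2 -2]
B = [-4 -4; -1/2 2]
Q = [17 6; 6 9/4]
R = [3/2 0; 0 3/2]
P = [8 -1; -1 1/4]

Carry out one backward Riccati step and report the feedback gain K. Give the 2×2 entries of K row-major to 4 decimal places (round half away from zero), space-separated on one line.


-0.0022 0.2681 0.2955 -0.0741

BᵀP = [-31.5000 3.8750; -34.0000 4.5000]
S = R + BᵀPB = [3/2 0; 0 3/2] + [124.0625 133.7500; 133.7500 145.0000] = [125.5625 133.7500; 133.7500 146.5000]
BᵀPA = [39.2500 23.7500; 43.0000 25.0000]
K = S⁻¹·BᵀPA = [-0.0022 0.2681; 0.2955 -0.0741]
A−BK = [0.1733 -0.2241; 1.4078 -1.7177]
AᵀP(A−BK) = [0.3788 -0.3358; -0.3358 0.4856]
P' = Q + AᵀP(A−BK) = [17.3788 5.6642; 5.6642 2.7356]
tr(P') = 20.1144


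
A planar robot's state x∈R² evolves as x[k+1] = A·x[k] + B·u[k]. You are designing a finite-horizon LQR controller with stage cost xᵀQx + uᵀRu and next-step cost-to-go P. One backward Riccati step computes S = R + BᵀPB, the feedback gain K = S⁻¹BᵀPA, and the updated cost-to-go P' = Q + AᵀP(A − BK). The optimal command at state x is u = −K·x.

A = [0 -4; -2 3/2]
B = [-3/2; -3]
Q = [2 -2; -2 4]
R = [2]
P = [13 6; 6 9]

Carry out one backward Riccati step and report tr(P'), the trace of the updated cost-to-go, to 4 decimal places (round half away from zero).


BᵀP = [-37.5000 -36.0000]
S = R + BᵀPB = [2] + [164.2500] = [166.2500]
BᵀPA = [72.0000 96.0000]
K = S⁻¹·BᵀPA = [0.4331 0.5774]
A−BK = [0.6496 -3.1338; -0.7008 3.2323]
AᵀP(A−BK) = [4.8180 -20.5759; -20.5759 100.8154]
P' = Q + AᵀP(A−BK) = [6.8180 -22.5759; -22.5759 104.8154]
tr(P') = 111.6335

111.6335


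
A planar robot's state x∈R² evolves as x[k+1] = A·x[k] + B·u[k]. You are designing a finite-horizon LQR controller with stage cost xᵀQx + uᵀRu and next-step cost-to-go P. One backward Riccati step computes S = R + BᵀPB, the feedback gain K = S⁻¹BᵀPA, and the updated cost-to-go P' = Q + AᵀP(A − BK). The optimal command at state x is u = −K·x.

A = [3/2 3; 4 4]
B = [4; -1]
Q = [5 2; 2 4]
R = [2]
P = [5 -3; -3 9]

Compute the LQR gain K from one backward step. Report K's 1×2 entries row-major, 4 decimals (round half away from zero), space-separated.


BᵀP = [23.0000 -21.0000]
S = R + BᵀPB = [2] + [113.0000] = [115.0000]
BᵀPA = [-49.5000 -15.0000]
K = S⁻¹·BᵀPA = [-0.4304 -0.1304]
A−BK = [3.2217 3.5217; 3.5696 3.8696]
AᵀP(A−BK) = [97.9435 106.0435; 106.0435 115.0435]
P' = Q + AᵀP(A−BK) = [102.9435 108.0435; 108.0435 119.0435]
tr(P') = 221.9870

-0.4304 -0.1304


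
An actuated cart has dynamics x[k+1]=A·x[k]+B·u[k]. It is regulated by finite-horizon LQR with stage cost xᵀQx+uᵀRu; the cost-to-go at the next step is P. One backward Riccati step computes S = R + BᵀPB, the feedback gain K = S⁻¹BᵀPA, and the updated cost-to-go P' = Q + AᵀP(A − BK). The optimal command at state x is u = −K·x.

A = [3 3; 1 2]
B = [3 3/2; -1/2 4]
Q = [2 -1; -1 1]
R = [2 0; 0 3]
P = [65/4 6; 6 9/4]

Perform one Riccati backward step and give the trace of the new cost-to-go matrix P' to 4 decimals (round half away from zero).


6.6413

BᵀP = [45.7500 16.8750; 48.3750 18.0000]
S = R + BᵀPB = [2 0; 0 3] + [128.8125 136.1250; 136.1250 144.5625] = [130.8125 136.1250; 136.1250 147.5625]
BᵀPA = [154.1250 171.0000; 163.1250 181.1250]
K = S⁻¹·BᵀPA = [0.6956 0.7471; 0.4638 0.5382]
A−BK = [0.2176 -0.0488; -0.5074 0.2207]
AᵀP(A−BK) = [1.6367 1.8005; 1.8005 2.0046]
P' = Q + AᵀP(A−BK) = [3.6367 0.8005; 0.8005 3.0046]
tr(P') = 6.6413


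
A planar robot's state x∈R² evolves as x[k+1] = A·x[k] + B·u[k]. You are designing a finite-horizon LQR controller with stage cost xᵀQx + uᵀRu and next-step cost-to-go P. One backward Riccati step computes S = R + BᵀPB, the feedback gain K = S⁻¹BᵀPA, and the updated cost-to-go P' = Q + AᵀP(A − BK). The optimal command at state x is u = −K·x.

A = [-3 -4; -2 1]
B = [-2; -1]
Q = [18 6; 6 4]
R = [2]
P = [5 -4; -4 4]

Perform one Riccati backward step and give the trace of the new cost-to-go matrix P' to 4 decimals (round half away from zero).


BᵀP = [-6.0000 4.0000]
S = R + BᵀPB = [2] + [8.0000] = [10.0000]
BᵀPA = [10.0000 28.0000]
K = S⁻¹·BᵀPA = [1.0000 2.8000]
A−BK = [-1.0000 1.6000; -1.0000 3.8000]
AᵀP(A−BK) = [3.0000 4.0000; 4.0000 37.6000]
P' = Q + AᵀP(A−BK) = [21.0000 10.0000; 10.0000 41.6000]
tr(P') = 62.6000

62.6000


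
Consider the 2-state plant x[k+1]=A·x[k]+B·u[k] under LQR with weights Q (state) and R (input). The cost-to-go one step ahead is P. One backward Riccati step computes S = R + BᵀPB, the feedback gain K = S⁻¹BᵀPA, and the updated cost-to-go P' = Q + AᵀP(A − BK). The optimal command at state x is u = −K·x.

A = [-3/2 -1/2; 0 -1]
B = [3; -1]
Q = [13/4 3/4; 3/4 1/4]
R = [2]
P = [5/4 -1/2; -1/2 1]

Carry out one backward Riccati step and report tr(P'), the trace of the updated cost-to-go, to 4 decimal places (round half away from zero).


4.7609

BᵀP = [4.2500 -2.5000]
S = R + BᵀPB = [2] + [15.2500] = [17.2500]
BᵀPA = [-6.3750 0.3750]
K = S⁻¹·BᵀPA = [-0.3696 0.0217]
A−BK = [-0.3913 -0.5652; -0.3696 -0.9783]
AᵀP(A−BK) = [0.4565 0.3261; 0.3261 0.8043]
P' = Q + AᵀP(A−BK) = [3.7065 1.0761; 1.0761 1.0543]
tr(P') = 4.7609


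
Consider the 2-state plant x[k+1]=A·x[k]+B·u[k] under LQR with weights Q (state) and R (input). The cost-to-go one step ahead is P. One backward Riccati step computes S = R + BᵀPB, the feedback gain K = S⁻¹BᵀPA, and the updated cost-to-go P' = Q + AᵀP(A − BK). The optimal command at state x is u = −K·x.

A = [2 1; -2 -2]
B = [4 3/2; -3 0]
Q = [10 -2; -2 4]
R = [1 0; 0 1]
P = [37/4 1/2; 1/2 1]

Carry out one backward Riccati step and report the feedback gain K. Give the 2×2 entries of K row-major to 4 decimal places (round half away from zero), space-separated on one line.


0.5572 0.4555 -0.1568 -0.5447

BᵀP = [35.5000 -1.0000; 13.8750 0.7500]
S = R + BᵀPB = [1 0; 0 1] + [145.0000 53.2500; 53.2500 20.8125] = [146.0000 53.2500; 53.2500 21.8125]
BᵀPA = [73.0000 37.5000; 26.2500 12.3750]
K = S⁻¹·BᵀPA = [0.5572 0.4555; -0.1568 -0.5447]
A−BK = [0.0064 -0.0050; -0.3284 -0.6335]
AᵀP(A−BK) = [0.4412 0.5457; 0.5457 0.9089]
P' = Q + AᵀP(A−BK) = [10.4412 -1.4543; -1.4543 4.9089]
tr(P') = 15.3500


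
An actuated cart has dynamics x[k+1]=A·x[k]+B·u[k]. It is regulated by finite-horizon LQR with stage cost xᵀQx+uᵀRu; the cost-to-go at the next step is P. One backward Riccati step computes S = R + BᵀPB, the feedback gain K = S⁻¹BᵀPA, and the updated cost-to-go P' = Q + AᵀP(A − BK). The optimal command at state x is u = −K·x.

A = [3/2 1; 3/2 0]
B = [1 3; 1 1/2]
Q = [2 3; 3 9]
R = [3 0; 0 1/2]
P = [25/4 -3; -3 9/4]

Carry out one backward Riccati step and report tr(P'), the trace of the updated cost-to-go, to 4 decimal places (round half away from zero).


BᵀP = [3.2500 -0.7500; 17.2500 -7.8750]
S = R + BᵀPB = [3 0; 0 1/2] + [2.5000 9.3750; 9.3750 47.8125] = [5.5000 9.3750; 9.3750 48.3125]
BᵀPA = [3.7500 3.2500; 14.0625 17.2500]
K = S⁻¹·BᵀPA = [0.2774 -0.0264; 0.2372 0.3622]
A−BK = [0.5109 -0.0601; 1.1039 -0.1546]
AᵀP(A−BK) = [1.2485 -0.1190; -0.1190 0.0883]
P' = Q + AᵀP(A−BK) = [3.2485 2.8810; 2.8810 9.0883]
tr(P') = 12.3368

12.3368


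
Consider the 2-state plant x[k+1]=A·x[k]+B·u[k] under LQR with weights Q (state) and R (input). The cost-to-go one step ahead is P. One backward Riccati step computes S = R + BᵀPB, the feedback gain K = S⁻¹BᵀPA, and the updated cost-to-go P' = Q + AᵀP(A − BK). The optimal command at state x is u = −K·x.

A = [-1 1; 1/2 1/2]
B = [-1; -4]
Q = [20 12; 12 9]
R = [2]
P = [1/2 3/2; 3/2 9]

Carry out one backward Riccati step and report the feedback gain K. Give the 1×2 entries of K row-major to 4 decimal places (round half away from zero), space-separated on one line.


BᵀP = [-6.5000 -37.5000]
S = R + BᵀPB = [2] + [156.5000] = [158.5000]
BᵀPA = [-12.2500 -25.2500]
K = S⁻¹·BᵀPA = [-0.0773 -0.1593]
A−BK = [-1.0773 0.8407; 0.1909 -0.1372]
AᵀP(A−BK) = [0.3032 -0.2015; -0.2015 0.2275]
P' = Q + AᵀP(A−BK) = [20.3032 11.7985; 11.7985 9.2275]
tr(P') = 29.5308

-0.0773 -0.1593


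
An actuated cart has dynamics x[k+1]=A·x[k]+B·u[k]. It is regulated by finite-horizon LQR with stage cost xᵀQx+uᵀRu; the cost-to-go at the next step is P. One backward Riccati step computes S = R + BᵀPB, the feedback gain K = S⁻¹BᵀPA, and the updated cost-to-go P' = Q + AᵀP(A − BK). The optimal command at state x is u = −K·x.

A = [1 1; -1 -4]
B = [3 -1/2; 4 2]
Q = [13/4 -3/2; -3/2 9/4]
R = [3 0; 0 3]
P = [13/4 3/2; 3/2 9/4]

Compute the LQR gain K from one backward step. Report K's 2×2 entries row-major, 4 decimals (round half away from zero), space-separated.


BᵀP = [15.7500 13.5000; 1.3750 3.7500]
S = R + BᵀPB = [3 0; 0 3] + [101.2500 19.1250; 19.1250 6.8125] = [104.2500 19.1250; 19.1250 9.8125]
BᵀPA = [2.2500 -38.2500; -2.3750 -13.6250]
K = S⁻¹·BᵀPA = [0.1027 -0.1746; -0.4422 -1.0482]
A−BK = [0.4708 0.9997; -0.5264 -1.2051]
AᵀP(A−BK) = [1.2186 2.6534; 2.6534 6.2893]
P' = Q + AᵀP(A−BK) = [4.4686 1.1534; 1.1534 8.5393]
tr(P') = 13.0079

0.1027 -0.1746 -0.4422 -1.0482


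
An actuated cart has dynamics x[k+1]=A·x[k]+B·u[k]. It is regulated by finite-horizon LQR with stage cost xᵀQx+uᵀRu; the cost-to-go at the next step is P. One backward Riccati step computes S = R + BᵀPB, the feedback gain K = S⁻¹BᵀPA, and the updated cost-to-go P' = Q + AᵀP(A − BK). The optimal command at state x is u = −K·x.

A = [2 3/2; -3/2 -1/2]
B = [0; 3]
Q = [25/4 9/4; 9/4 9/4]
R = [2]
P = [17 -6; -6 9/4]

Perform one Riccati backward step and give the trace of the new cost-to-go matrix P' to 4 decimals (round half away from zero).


28.2893

BᵀP = [-18.0000 6.7500]
S = R + BᵀPB = [2] + [20.2500] = [22.2500]
BᵀPA = [-46.1250 -30.3750]
K = S⁻¹·BᵀPA = [-2.0730 -1.3652]
A−BK = [2.0000 1.5000; 4.7191 3.5955]
AᵀP(A−BK) = [13.4438 9.2191; 9.2191 6.3455]
P' = Q + AᵀP(A−BK) = [19.6938 11.4691; 11.4691 8.5955]
tr(P') = 28.2893


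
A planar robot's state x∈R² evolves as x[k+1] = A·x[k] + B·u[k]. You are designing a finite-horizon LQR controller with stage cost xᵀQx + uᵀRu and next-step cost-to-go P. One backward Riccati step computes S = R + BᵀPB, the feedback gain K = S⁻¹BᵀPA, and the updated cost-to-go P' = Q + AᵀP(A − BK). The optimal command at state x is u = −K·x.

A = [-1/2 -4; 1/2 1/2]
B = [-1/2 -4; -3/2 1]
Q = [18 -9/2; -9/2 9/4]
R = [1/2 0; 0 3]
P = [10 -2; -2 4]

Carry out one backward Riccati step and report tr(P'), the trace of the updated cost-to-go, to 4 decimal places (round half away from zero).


BᵀP = [-2.0000 -5.0000; -42.0000 12.0000]
S = R + BᵀPB = [1/2 0; 0 3] + [8.5000 3.0000; 3.0000 180.0000] = [9.0000 3.0000; 3.0000 183.0000]
BᵀPA = [-1.5000 5.5000; 27.0000 174.0000]
K = S⁻¹·BᵀPA = [-0.2170 0.2958; 0.1511 0.9460]
A−BK = [-0.0041 -0.0682; 0.0234 -0.0023]
AᵀP(A−BK) = [0.0948 0.4025; 0.4025 2.7743]
P' = Q + AᵀP(A−BK) = [18.0948 -4.0975; -4.0975 5.0243]
tr(P') = 23.1190

23.1190


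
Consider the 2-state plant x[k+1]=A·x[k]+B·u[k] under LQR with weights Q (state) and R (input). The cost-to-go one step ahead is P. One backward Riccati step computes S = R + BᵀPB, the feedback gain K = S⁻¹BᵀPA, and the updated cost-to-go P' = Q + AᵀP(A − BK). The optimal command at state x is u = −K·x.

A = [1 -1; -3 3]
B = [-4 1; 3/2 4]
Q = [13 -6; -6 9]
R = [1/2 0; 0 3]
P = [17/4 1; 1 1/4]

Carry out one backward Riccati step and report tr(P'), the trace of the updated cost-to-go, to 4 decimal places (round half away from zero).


22.2313

BᵀP = [-15.5000 -3.6250; 8.2500 2.0000]
S = R + BᵀPB = [1/2 0; 0 3] + [56.5625 -30.0000; -30.0000 16.2500] = [57.0625 -30.0000; -30.0000 19.2500]
BᵀPA = [-4.6250 4.6250; 2.2500 -2.2500]
K = S⁻¹·BᵀPA = [-0.1085 0.1085; -0.0522 0.0522]
A−BK = [0.6182 -0.6182; -2.6285 2.6285]
AᵀP(A−BK) = [0.1157 -0.1157; -0.1157 0.1157]
P' = Q + AᵀP(A−BK) = [13.1157 -6.1157; -6.1157 9.1157]
tr(P') = 22.2313
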